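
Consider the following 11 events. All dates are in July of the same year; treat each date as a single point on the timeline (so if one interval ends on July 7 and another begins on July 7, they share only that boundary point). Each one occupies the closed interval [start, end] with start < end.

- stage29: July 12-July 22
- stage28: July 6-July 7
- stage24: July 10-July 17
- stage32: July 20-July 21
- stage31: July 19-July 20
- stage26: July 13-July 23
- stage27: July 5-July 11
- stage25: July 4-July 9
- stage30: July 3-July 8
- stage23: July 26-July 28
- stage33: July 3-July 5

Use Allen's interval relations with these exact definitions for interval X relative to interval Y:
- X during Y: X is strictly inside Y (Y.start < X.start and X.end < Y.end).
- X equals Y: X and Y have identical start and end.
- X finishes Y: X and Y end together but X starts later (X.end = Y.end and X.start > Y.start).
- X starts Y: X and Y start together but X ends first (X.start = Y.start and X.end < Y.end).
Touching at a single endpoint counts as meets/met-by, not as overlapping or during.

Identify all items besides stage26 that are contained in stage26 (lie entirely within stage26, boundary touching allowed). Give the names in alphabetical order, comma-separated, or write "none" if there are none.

stage31, stage32

Target stage26 = [July 13, July 23].
stage23 [July 26, July 28] → after → no.
stage24 [July 10, July 17] → overlaps → no.
stage25 [July 4, July 9] → before → no.
stage27 [July 5, July 11] → before → no.
stage28 [July 6, July 7] → before → no.
stage29 [July 12, July 22] → overlaps → no.
stage30 [July 3, July 8] → before → no.
stage31 [July 19, July 20] → during → yes.
stage32 [July 20, July 21] → during → yes.
stage33 [July 3, July 5] → before → no.
Result: stage31, stage32.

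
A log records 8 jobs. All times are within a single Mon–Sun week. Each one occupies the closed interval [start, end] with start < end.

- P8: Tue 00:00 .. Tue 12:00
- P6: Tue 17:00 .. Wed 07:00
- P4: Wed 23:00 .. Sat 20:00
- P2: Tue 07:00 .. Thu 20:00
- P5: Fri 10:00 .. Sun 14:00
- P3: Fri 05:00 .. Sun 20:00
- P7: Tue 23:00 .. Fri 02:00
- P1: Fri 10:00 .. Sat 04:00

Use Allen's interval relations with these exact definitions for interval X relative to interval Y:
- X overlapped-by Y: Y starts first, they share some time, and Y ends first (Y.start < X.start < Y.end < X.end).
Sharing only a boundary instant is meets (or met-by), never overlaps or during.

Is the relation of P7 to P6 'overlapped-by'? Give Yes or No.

Yes

P7 = [Tue 23:00, Fri 02:00], P6 = [Tue 17:00, Wed 07:00].
Actual relation of P7 to P6: overlapped-by.
Asked whether 'overlapped-by' holds → Yes.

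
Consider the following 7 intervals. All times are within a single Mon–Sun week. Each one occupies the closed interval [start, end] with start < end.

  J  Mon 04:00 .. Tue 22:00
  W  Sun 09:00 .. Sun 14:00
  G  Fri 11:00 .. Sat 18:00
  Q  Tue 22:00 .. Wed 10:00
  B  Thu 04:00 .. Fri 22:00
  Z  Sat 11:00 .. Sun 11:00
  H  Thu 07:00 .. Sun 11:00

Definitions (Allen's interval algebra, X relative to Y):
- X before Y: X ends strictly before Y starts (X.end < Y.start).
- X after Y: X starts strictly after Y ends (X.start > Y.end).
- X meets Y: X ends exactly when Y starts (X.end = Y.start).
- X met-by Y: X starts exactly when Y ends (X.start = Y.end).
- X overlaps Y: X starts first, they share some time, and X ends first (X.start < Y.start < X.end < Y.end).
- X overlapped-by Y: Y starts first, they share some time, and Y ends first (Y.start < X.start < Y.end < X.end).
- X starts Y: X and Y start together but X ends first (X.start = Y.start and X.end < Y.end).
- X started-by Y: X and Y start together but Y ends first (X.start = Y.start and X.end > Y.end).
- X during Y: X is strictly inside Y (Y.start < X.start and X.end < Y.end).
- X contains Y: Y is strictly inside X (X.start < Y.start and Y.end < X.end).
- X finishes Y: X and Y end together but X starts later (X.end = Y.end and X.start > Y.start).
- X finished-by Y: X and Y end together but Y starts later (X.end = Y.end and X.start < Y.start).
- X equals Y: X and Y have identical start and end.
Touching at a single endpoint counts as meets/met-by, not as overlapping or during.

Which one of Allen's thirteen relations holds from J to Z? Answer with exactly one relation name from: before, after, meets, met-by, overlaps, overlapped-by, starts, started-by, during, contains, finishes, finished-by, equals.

before

J = [Mon 04:00, Tue 22:00]; Z = [Sat 11:00, Sun 11:00].
Compare endpoints: J.start < Z.start, J.start < Z.end, J.end < Z.start, J.end < Z.end.
That pattern is 'before'.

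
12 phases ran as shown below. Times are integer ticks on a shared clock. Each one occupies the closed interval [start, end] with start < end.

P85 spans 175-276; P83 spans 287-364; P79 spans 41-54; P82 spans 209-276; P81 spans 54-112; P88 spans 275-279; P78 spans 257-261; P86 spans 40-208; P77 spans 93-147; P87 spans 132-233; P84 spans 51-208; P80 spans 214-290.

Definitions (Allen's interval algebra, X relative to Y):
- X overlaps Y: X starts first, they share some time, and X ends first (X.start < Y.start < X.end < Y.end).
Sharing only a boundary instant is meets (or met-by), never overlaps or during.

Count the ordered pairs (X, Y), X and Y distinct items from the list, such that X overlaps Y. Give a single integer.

Checking all 132 ordered pairs for relation 'overlaps'; matching pairs in alphabetical order:
(P77, P87): P77 overlaps P87 ✓
(P79, P84): P79 overlaps P84 ✓
(P80, P83): P80 overlaps P83 ✓
(P81, P77): P81 overlaps P77 ✓
(P82, P80): P82 overlaps P80 ✓
(P82, P88): P82 overlaps P88 ✓
(P84, P85): P84 overlaps P85 ✓
(P84, P87): P84 overlaps P87 ✓
(P85, P80): P85 overlaps P80 ✓
(P85, P88): P85 overlaps P88 ✓
(P86, P85): P86 overlaps P85 ✓
(P86, P87): P86 overlaps P87 ✓
(P87, P80): P87 overlaps P80 ✓
(P87, P82): P87 overlaps P82 ✓
(P87, P85): P87 overlaps P85 ✓
Count: 15.

15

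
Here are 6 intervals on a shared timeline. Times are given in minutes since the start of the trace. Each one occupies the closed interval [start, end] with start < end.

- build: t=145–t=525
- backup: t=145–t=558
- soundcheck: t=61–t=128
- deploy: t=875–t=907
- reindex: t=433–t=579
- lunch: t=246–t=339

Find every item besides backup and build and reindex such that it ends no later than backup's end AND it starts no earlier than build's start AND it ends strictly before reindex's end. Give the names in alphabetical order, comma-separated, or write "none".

Conditions: its end is no later than backup's end (X.end <= t=558) AND its start is no earlier than build's start (X.start >= t=145) AND its end is strictly before reindex's end (X.end < t=579).
deploy: end t=907 <= t=558? ✗; start t=875 >= t=145? ✓; end t=907 < t=579? ✗ → no.
lunch: end t=339 <= t=558? ✓; start t=246 >= t=145? ✓; end t=339 < t=579? ✓ → yes.
soundcheck: end t=128 <= t=558? ✓; start t=61 >= t=145? ✗; end t=128 < t=579? ✓ → no.
Result: lunch.

lunch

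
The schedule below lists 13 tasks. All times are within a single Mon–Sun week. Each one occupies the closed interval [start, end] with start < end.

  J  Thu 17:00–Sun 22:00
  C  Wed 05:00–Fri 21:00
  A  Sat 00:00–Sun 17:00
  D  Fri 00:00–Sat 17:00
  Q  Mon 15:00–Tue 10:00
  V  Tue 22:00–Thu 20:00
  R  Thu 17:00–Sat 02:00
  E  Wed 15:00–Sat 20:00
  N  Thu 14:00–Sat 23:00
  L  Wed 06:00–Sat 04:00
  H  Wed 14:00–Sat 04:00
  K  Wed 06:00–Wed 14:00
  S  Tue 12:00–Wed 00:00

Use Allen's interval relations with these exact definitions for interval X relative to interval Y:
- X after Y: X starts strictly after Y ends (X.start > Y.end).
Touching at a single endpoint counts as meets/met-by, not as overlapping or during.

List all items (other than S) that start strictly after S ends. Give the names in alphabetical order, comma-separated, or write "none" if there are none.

A, C, D, E, H, J, K, L, N, R

Target S = [Tue 12:00, Wed 00:00].
A [Sat 00:00, Sun 17:00] → after → yes.
C [Wed 05:00, Fri 21:00] → after → yes.
D [Fri 00:00, Sat 17:00] → after → yes.
E [Wed 15:00, Sat 20:00] → after → yes.
H [Wed 14:00, Sat 04:00] → after → yes.
J [Thu 17:00, Sun 22:00] → after → yes.
K [Wed 06:00, Wed 14:00] → after → yes.
L [Wed 06:00, Sat 04:00] → after → yes.
N [Thu 14:00, Sat 23:00] → after → yes.
Q [Mon 15:00, Tue 10:00] → before → no.
R [Thu 17:00, Sat 02:00] → after → yes.
V [Tue 22:00, Thu 20:00] → overlapped-by → no.
Result: A, C, D, E, H, J, K, L, N, R.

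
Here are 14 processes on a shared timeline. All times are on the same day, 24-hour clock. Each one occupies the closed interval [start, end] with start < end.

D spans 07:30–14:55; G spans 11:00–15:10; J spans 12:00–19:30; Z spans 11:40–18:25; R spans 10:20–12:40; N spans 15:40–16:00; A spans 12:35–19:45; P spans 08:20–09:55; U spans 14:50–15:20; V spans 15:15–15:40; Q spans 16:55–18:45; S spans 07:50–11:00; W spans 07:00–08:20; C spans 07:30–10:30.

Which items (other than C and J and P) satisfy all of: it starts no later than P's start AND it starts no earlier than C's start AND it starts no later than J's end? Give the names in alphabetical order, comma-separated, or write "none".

D, S

Conditions: its start is no later than P's start (X.start <= 08:20) AND its start is no earlier than C's start (X.start >= 07:30) AND its start is no later than J's end (X.start <= 19:30).
A: start 12:35 <= 08:20? ✗; start 12:35 >= 07:30? ✓; start 12:35 <= 19:30? ✓ → no.
D: start 07:30 <= 08:20? ✓; start 07:30 >= 07:30? ✓; start 07:30 <= 19:30? ✓ → yes.
G: start 11:00 <= 08:20? ✗; start 11:00 >= 07:30? ✓; start 11:00 <= 19:30? ✓ → no.
N: start 15:40 <= 08:20? ✗; start 15:40 >= 07:30? ✓; start 15:40 <= 19:30? ✓ → no.
Q: start 16:55 <= 08:20? ✗; start 16:55 >= 07:30? ✓; start 16:55 <= 19:30? ✓ → no.
R: start 10:20 <= 08:20? ✗; start 10:20 >= 07:30? ✓; start 10:20 <= 19:30? ✓ → no.
S: start 07:50 <= 08:20? ✓; start 07:50 >= 07:30? ✓; start 07:50 <= 19:30? ✓ → yes.
U: start 14:50 <= 08:20? ✗; start 14:50 >= 07:30? ✓; start 14:50 <= 19:30? ✓ → no.
V: start 15:15 <= 08:20? ✗; start 15:15 >= 07:30? ✓; start 15:15 <= 19:30? ✓ → no.
W: start 07:00 <= 08:20? ✓; start 07:00 >= 07:30? ✗; start 07:00 <= 19:30? ✓ → no.
Z: start 11:40 <= 08:20? ✗; start 11:40 >= 07:30? ✓; start 11:40 <= 19:30? ✓ → no.
Result: D, S.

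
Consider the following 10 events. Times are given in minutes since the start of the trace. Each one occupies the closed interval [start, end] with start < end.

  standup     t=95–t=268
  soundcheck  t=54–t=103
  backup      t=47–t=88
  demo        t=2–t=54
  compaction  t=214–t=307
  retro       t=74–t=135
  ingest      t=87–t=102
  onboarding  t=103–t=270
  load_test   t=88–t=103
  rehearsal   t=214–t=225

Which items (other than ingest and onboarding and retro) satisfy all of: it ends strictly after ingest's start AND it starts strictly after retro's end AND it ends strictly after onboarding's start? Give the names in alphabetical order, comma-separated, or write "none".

compaction, rehearsal

Conditions: its end is strictly after ingest's start (X.end > t=87) AND its start is strictly after retro's end (X.start > t=135) AND its end is strictly after onboarding's start (X.end > t=103).
backup: end t=88 > t=87? ✓; start t=47 > t=135? ✗; end t=88 > t=103? ✗ → no.
compaction: end t=307 > t=87? ✓; start t=214 > t=135? ✓; end t=307 > t=103? ✓ → yes.
demo: end t=54 > t=87? ✗; start t=2 > t=135? ✗; end t=54 > t=103? ✗ → no.
load_test: end t=103 > t=87? ✓; start t=88 > t=135? ✗; end t=103 > t=103? ✗ → no.
rehearsal: end t=225 > t=87? ✓; start t=214 > t=135? ✓; end t=225 > t=103? ✓ → yes.
soundcheck: end t=103 > t=87? ✓; start t=54 > t=135? ✗; end t=103 > t=103? ✗ → no.
standup: end t=268 > t=87? ✓; start t=95 > t=135? ✗; end t=268 > t=103? ✓ → no.
Result: compaction, rehearsal.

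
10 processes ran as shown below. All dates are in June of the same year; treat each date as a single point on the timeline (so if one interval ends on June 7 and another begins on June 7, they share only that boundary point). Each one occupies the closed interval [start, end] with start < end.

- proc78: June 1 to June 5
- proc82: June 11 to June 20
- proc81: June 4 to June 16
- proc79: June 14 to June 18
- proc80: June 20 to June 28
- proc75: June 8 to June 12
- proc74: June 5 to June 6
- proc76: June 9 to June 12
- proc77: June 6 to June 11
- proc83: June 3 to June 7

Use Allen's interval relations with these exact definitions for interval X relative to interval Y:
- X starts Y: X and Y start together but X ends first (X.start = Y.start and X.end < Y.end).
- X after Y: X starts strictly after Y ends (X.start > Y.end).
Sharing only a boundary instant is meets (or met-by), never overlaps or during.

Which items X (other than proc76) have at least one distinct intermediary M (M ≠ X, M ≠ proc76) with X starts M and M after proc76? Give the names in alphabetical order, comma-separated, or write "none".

none

Target proc76 = [June 9, June 12].
Intermediaries M with M after proc76: proc79, proc80.
Via proc79 — items with X starts proc79: none.
Via proc80 — items with X starts proc80: none.
Union: none.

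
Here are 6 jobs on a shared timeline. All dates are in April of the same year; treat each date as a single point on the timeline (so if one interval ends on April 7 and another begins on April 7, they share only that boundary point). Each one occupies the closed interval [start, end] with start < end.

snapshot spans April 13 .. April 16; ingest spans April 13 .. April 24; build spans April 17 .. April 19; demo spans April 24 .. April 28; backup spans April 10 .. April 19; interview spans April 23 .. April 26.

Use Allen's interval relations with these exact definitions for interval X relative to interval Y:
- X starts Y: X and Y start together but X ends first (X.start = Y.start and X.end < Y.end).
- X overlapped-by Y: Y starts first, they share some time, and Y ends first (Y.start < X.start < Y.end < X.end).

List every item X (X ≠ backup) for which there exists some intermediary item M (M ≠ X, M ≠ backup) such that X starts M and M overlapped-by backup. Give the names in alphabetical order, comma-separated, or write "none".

Target backup = [April 10, April 19].
Intermediaries M with M overlapped-by backup: ingest.
Via ingest — items with X starts ingest: snapshot.
Union: snapshot.

snapshot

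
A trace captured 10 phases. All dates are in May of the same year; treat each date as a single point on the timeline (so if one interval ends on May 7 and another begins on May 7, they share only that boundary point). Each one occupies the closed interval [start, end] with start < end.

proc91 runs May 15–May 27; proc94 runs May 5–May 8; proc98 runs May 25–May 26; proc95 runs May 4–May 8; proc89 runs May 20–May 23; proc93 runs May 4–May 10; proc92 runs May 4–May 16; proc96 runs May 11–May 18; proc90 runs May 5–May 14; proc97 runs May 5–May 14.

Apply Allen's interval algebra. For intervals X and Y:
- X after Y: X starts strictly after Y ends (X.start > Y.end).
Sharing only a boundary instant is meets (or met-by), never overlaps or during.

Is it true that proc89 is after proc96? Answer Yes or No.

proc89 = [May 20, May 23], proc96 = [May 11, May 18].
Actual relation of proc89 to proc96: after.
Asked whether 'after' holds → Yes.

Yes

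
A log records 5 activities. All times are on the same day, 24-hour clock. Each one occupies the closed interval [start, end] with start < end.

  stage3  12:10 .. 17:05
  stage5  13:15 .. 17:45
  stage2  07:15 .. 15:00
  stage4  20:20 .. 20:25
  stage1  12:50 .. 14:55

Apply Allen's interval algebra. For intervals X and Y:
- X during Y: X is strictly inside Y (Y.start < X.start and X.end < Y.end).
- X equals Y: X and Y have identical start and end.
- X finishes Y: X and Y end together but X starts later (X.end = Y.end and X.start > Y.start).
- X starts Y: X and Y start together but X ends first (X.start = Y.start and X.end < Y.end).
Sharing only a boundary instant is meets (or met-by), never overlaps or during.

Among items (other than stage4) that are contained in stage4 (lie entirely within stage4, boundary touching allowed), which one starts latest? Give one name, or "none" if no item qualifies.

Target stage4 = [20:20, 20:25].
stage1 [12:50, 14:55] → before → excluded.
stage2 [07:15, 15:00] → before → excluded.
stage3 [12:10, 17:05] → before → excluded.
stage5 [13:15, 17:45] → before → excluded.
No candidates → none.

none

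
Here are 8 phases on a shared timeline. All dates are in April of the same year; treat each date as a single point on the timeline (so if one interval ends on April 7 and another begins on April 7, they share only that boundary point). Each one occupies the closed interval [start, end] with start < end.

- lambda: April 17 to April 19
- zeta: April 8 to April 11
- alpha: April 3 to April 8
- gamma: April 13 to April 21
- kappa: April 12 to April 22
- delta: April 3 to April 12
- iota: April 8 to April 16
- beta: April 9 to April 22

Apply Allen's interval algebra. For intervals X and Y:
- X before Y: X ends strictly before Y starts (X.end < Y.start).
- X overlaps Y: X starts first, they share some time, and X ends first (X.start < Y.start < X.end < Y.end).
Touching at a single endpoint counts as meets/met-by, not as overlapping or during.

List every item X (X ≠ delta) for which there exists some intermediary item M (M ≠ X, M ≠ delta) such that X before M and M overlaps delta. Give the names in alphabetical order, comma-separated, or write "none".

none

Target delta = [April 3, April 12].
Intermediaries M with M overlaps delta: none.
Union: none.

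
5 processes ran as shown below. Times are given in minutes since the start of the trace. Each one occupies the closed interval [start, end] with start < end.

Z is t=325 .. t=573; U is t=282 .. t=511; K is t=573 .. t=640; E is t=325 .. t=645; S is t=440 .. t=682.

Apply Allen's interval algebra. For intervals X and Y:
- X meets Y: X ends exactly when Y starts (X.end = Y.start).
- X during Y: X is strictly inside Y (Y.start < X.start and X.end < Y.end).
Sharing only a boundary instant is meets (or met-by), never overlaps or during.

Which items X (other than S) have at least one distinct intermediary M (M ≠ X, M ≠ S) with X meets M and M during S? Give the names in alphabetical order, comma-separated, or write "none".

Z

Target S = [t=440, t=682].
Intermediaries M with M during S: K.
Via K — items with X meets K: Z.
Union: Z.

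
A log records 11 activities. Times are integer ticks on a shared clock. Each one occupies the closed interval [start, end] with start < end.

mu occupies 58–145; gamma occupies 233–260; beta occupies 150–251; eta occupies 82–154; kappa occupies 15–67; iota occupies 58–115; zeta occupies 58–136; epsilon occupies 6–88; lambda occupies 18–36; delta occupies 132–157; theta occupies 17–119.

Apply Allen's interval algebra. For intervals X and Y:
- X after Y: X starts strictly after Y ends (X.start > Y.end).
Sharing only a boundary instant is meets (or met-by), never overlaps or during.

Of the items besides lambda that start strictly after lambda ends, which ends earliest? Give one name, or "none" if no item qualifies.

Target lambda = [18, 36].
beta [150, 251] → after → candidate.
delta [132, 157] → after → candidate.
epsilon [6, 88] → contains → excluded.
eta [82, 154] → after → candidate.
gamma [233, 260] → after → candidate.
iota [58, 115] → after → candidate.
kappa [15, 67] → contains → excluded.
mu [58, 145] → after → candidate.
theta [17, 119] → contains → excluded.
zeta [58, 136] → after → candidate.
Among candidates, earliest end is 115 → iota.

iota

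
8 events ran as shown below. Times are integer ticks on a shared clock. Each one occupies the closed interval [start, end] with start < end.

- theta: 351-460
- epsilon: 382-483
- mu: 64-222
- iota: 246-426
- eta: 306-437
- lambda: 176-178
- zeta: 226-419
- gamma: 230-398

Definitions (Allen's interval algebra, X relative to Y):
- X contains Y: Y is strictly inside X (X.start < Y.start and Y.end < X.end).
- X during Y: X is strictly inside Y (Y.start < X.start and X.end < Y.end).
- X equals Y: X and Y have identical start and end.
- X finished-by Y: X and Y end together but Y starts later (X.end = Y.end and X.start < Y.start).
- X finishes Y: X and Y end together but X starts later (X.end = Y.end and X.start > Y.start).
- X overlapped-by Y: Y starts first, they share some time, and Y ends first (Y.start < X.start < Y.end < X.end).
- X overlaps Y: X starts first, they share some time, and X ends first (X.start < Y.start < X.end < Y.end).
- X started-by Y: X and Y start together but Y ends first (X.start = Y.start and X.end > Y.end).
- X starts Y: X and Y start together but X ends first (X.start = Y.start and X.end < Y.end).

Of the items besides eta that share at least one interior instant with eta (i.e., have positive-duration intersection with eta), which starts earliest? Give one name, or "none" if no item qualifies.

zeta

Target eta = [306, 437].
epsilon [382, 483] → overlapped-by → candidate.
gamma [230, 398] → overlaps → candidate.
iota [246, 426] → overlaps → candidate.
lambda [176, 178] → before → excluded.
mu [64, 222] → before → excluded.
theta [351, 460] → overlapped-by → candidate.
zeta [226, 419] → overlaps → candidate.
Among candidates, earliest start is 226 → zeta.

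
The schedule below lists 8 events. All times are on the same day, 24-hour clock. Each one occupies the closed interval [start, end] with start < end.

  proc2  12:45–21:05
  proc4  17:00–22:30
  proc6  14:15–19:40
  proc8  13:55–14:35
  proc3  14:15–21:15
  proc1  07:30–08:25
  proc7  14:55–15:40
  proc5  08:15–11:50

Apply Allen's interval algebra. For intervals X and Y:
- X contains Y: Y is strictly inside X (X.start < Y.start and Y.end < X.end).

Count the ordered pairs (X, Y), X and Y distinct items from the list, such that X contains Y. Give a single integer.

Checking all 56 ordered pairs for relation 'contains'; matching pairs in alphabetical order:
(proc2, proc6): proc2 contains proc6 ✓
(proc2, proc7): proc2 contains proc7 ✓
(proc2, proc8): proc2 contains proc8 ✓
(proc3, proc7): proc3 contains proc7 ✓
(proc6, proc7): proc6 contains proc7 ✓
Count: 5.

5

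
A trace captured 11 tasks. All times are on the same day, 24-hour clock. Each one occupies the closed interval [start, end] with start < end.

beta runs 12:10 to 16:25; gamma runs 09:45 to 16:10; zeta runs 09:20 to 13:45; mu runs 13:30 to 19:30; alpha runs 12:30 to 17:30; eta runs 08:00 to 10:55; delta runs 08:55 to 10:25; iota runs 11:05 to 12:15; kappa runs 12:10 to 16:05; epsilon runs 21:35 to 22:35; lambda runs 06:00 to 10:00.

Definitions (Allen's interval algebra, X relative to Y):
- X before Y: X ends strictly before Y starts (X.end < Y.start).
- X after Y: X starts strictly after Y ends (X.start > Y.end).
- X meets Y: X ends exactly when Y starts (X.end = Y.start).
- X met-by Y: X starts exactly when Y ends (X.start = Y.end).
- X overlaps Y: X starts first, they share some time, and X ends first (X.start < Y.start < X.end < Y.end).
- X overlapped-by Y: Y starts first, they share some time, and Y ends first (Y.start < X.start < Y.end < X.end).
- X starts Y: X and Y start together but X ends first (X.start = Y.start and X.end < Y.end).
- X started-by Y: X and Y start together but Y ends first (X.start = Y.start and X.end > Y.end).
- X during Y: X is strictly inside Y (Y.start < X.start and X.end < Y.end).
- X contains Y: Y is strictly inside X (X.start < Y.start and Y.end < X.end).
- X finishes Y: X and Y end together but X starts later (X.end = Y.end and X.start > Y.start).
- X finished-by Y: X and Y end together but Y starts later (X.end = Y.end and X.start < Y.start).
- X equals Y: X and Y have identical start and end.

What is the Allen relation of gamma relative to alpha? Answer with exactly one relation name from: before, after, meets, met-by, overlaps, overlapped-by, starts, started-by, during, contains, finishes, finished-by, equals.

overlaps

gamma = [09:45, 16:10]; alpha = [12:30, 17:30].
Compare endpoints: gamma.start < alpha.start, gamma.start < alpha.end, gamma.end > alpha.start, gamma.end < alpha.end.
That pattern is 'overlaps'.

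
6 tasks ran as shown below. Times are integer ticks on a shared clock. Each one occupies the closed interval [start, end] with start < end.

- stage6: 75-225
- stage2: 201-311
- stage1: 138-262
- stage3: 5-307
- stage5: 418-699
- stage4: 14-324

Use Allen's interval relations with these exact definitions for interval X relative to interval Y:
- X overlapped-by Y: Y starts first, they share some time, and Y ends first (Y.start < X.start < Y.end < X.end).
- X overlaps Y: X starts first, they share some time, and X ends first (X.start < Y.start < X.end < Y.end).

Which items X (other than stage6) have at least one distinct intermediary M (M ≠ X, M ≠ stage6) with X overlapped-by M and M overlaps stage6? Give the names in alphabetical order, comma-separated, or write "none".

none

Target stage6 = [75, 225].
Intermediaries M with M overlaps stage6: none.
Union: none.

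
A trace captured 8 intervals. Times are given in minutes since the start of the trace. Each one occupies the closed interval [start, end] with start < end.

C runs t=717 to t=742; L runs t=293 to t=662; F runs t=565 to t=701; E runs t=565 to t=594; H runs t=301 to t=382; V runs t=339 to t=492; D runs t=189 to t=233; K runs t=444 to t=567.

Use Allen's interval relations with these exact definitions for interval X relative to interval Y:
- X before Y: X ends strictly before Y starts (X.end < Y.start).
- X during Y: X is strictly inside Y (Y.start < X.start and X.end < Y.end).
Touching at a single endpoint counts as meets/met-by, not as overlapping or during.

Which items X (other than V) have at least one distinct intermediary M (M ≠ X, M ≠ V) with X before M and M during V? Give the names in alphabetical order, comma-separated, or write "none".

none

Target V = [t=339, t=492].
Intermediaries M with M during V: none.
Union: none.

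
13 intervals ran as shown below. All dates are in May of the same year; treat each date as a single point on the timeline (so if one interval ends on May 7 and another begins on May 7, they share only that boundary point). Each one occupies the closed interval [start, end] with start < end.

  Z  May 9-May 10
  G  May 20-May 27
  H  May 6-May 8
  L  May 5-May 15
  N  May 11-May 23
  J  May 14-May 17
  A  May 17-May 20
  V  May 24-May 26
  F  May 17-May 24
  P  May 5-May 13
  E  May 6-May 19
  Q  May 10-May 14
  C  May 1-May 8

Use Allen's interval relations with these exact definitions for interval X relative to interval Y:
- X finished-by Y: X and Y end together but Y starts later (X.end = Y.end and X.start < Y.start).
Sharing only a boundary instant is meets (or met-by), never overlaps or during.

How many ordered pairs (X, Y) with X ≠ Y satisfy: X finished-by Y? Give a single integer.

Checking all 156 ordered pairs for relation 'finished-by'; matching pairs in alphabetical order:
(C, H): C finished-by H ✓
Count: 1.

1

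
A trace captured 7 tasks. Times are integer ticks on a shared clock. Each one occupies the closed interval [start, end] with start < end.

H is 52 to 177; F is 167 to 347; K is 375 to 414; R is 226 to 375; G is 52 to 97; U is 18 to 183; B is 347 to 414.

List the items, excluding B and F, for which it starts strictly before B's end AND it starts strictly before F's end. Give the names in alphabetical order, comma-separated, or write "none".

Conditions: its start is strictly before B's end (X.start < 414) AND its start is strictly before F's end (X.start < 347).
G: start 52 < 414? ✓; start 52 < 347? ✓ → yes.
H: start 52 < 414? ✓; start 52 < 347? ✓ → yes.
K: start 375 < 414? ✓; start 375 < 347? ✗ → no.
R: start 226 < 414? ✓; start 226 < 347? ✓ → yes.
U: start 18 < 414? ✓; start 18 < 347? ✓ → yes.
Result: G, H, R, U.

G, H, R, U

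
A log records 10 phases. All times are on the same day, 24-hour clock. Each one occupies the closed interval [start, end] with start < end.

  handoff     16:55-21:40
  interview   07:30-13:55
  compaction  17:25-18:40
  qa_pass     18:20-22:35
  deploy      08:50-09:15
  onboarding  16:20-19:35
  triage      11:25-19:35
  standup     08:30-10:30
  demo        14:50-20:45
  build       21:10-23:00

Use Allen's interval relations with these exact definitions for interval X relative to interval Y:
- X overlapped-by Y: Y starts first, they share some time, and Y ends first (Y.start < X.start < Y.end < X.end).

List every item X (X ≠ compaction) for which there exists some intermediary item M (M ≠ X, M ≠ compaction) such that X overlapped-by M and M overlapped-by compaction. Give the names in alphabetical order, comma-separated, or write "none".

build

Target compaction = [17:25, 18:40].
Intermediaries M with M overlapped-by compaction: qa_pass.
Via qa_pass — items with X overlapped-by qa_pass: build.
Union: build.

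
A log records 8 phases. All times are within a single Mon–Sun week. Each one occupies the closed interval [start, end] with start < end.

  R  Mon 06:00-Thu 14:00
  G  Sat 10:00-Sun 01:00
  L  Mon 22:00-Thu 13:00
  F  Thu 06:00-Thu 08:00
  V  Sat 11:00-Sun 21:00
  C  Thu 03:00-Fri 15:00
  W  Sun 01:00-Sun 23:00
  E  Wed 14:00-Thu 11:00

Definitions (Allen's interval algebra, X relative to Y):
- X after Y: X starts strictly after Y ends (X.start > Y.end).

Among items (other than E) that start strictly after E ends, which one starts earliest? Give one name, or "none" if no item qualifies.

G

Target E = [Wed 14:00, Thu 11:00].
C [Thu 03:00, Fri 15:00] → overlapped-by → excluded.
F [Thu 06:00, Thu 08:00] → during → excluded.
G [Sat 10:00, Sun 01:00] → after → candidate.
L [Mon 22:00, Thu 13:00] → contains → excluded.
R [Mon 06:00, Thu 14:00] → contains → excluded.
V [Sat 11:00, Sun 21:00] → after → candidate.
W [Sun 01:00, Sun 23:00] → after → candidate.
Among candidates, earliest start is Sat 10:00 → G.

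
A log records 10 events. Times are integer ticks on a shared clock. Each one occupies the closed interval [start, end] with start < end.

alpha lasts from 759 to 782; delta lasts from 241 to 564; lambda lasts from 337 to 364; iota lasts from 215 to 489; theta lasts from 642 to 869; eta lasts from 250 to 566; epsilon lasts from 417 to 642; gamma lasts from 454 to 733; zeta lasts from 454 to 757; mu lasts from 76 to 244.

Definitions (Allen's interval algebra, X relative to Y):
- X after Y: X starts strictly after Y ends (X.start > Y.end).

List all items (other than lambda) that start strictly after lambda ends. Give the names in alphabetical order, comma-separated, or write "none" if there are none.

alpha, epsilon, gamma, theta, zeta

Target lambda = [337, 364].
alpha [759, 782] → after → yes.
delta [241, 564] → contains → no.
epsilon [417, 642] → after → yes.
eta [250, 566] → contains → no.
gamma [454, 733] → after → yes.
iota [215, 489] → contains → no.
mu [76, 244] → before → no.
theta [642, 869] → after → yes.
zeta [454, 757] → after → yes.
Result: alpha, epsilon, gamma, theta, zeta.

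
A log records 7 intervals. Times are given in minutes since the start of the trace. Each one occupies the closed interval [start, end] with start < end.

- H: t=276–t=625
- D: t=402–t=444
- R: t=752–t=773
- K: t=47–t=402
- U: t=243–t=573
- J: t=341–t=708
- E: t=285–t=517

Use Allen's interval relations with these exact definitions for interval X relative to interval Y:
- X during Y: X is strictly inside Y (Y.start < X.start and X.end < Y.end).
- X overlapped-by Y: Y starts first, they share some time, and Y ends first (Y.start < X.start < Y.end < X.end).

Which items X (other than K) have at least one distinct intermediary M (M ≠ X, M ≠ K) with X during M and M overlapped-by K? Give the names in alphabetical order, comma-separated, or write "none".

D, E

Target K = [t=47, t=402].
Intermediaries M with M overlapped-by K: E, H, J, U.
Via E — items with X during E: D.
Via H — items with X during H: D, E.
Via J — items with X during J: D.
Via U — items with X during U: D, E.
Union: D, E.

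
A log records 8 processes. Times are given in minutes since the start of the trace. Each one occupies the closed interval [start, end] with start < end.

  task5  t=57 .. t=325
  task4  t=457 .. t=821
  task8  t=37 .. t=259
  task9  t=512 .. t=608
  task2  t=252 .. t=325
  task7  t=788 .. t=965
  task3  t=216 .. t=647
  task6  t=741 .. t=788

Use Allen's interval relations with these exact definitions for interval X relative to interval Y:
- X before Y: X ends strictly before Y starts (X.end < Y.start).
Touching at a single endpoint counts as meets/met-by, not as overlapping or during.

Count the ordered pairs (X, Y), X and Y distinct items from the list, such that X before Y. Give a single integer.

Checking all 56 ordered pairs for relation 'before'; matching pairs in alphabetical order:
(task2, task4): task2 before task4 ✓
(task2, task6): task2 before task6 ✓
(task2, task7): task2 before task7 ✓
(task2, task9): task2 before task9 ✓
(task3, task6): task3 before task6 ✓
(task3, task7): task3 before task7 ✓
(task5, task4): task5 before task4 ✓
(task5, task6): task5 before task6 ✓
(task5, task7): task5 before task7 ✓
(task5, task9): task5 before task9 ✓
(task8, task4): task8 before task4 ✓
(task8, task6): task8 before task6 ✓
(task8, task7): task8 before task7 ✓
(task8, task9): task8 before task9 ✓
(task9, task6): task9 before task6 ✓
(task9, task7): task9 before task7 ✓
Count: 16.

16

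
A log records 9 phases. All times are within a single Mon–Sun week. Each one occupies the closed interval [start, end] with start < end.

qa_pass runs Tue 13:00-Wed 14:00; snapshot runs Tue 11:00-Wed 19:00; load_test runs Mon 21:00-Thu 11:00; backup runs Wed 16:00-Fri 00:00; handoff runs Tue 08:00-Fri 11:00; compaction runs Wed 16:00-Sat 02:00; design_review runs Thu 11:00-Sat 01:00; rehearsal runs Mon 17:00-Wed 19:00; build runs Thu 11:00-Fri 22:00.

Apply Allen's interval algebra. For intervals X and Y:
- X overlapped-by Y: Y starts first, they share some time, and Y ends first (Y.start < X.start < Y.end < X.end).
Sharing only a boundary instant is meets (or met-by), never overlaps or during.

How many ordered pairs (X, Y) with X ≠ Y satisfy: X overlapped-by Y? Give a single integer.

14

Checking all 72 ordered pairs for relation 'overlapped-by'; matching pairs in alphabetical order:
(backup, load_test): backup overlapped-by load_test ✓
(backup, rehearsal): backup overlapped-by rehearsal ✓
(backup, snapshot): backup overlapped-by snapshot ✓
(build, backup): build overlapped-by backup ✓
(build, handoff): build overlapped-by handoff ✓
(compaction, handoff): compaction overlapped-by handoff ✓
(compaction, load_test): compaction overlapped-by load_test ✓
(compaction, rehearsal): compaction overlapped-by rehearsal ✓
(compaction, snapshot): compaction overlapped-by snapshot ✓
(design_review, backup): design_review overlapped-by backup ✓
(design_review, handoff): design_review overlapped-by handoff ✓
(handoff, load_test): handoff overlapped-by load_test ✓
(handoff, rehearsal): handoff overlapped-by rehearsal ✓
(load_test, rehearsal): load_test overlapped-by rehearsal ✓
Count: 14.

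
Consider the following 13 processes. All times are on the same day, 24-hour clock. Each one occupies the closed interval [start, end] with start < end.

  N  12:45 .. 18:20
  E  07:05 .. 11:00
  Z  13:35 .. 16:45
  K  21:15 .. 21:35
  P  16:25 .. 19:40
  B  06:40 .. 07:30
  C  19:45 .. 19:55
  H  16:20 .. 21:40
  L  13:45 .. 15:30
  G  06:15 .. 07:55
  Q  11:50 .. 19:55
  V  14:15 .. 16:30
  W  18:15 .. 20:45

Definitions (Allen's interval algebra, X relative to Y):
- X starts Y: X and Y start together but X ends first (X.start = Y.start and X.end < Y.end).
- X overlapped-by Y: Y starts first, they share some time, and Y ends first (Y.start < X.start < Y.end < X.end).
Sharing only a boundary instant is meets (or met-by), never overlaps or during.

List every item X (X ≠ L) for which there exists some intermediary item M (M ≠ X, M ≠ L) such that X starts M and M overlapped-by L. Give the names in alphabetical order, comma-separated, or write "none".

none

Target L = [13:45, 15:30].
Intermediaries M with M overlapped-by L: V.
Via V — items with X starts V: none.
Union: none.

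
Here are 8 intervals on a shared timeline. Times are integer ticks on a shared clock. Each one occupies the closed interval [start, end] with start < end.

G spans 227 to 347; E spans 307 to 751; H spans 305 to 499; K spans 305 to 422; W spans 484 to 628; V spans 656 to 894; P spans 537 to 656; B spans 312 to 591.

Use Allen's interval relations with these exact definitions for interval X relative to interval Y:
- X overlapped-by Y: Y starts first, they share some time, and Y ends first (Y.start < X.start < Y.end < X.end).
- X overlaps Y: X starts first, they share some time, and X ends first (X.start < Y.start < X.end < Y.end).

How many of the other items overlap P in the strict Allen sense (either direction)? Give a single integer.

2

Target P = [537, 656].
B [312, 591] → overlaps → counts.
E [307, 751] → contains → no.
G [227, 347] → before → no.
H [305, 499] → before → no.
K [305, 422] → before → no.
V [656, 894] → met-by → no.
W [484, 628] → overlaps → counts.
Total: 2.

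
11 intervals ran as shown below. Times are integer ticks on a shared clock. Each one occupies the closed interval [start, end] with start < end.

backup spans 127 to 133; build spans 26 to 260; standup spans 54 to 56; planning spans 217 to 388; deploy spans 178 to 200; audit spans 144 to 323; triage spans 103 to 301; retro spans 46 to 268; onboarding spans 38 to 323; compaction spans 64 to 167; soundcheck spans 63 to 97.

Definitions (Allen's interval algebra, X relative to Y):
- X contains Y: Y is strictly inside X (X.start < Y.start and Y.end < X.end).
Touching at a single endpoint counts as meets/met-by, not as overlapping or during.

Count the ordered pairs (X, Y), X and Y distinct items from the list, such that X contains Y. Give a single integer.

Checking all 110 ordered pairs for relation 'contains'; matching pairs in alphabetical order:
(audit, deploy): audit contains deploy ✓
(build, backup): build contains backup ✓
(build, compaction): build contains compaction ✓
(build, deploy): build contains deploy ✓
(build, soundcheck): build contains soundcheck ✓
(build, standup): build contains standup ✓
(compaction, backup): compaction contains backup ✓
(onboarding, backup): onboarding contains backup ✓
(onboarding, compaction): onboarding contains compaction ✓
(onboarding, deploy): onboarding contains deploy ✓
(onboarding, retro): onboarding contains retro ✓
(onboarding, soundcheck): onboarding contains soundcheck ✓
(onboarding, standup): onboarding contains standup ✓
(onboarding, triage): onboarding contains triage ✓
(retro, backup): retro contains backup ✓
(retro, compaction): retro contains compaction ✓
(retro, deploy): retro contains deploy ✓
(retro, soundcheck): retro contains soundcheck ✓
(retro, standup): retro contains standup ✓
(triage, backup): triage contains backup ✓
(triage, deploy): triage contains deploy ✓
Count: 21.

21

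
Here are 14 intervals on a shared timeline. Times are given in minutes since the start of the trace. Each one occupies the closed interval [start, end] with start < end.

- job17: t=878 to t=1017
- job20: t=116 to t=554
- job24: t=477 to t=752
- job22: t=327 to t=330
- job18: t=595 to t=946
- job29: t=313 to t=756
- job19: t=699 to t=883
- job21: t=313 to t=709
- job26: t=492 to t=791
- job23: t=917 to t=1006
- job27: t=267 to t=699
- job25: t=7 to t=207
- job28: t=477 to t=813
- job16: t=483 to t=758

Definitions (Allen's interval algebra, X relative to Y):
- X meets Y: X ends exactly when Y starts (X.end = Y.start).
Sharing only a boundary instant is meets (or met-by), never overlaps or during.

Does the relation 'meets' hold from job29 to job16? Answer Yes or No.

job29 = [t=313, t=756], job16 = [t=483, t=758].
Actual relation of job29 to job16: overlaps.
Asked whether 'meets' holds → No.

No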